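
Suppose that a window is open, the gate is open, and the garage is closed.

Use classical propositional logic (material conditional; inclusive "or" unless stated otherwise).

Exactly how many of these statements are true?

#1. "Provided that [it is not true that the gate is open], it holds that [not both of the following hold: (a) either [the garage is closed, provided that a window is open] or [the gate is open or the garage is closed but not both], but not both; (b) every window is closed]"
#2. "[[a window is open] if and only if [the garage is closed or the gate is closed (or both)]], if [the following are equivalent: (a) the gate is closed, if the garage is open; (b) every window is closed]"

Let D = "the gate is open" (True), L = "a window is open" (True), N = "the garage is closed" (True).

#1: In symbols: not D -> (((L -> N) xor (D xor N)) nand not L)

not D = not True = False
L -> N = True -> True = True
D xor N = True xor True = False
(L -> N) xor (D xor N) = True xor False = True
not L = not True = False
((L -> N) xor (D xor N)) nand not L = True nand False = True
not D -> (((L -> N) xor (D xor N)) nand not L) = False -> True = True
Thus #1 is true.

#2: Parsed as ((not N -> not D) iff not L) -> (L iff (N or not D))

not N = not True = False
not D = not True = False
not N -> not D = False -> False = True
not L = not True = False
(not N -> not D) iff not L = True iff False = False
not D = not True = False
N or not D = True or False = True
L iff (N or not D) = True iff True = True
((not N -> not D) iff not L) -> (L iff (N or not D)) = False -> True = True
Thus #2 is true.

True statements: 2.

2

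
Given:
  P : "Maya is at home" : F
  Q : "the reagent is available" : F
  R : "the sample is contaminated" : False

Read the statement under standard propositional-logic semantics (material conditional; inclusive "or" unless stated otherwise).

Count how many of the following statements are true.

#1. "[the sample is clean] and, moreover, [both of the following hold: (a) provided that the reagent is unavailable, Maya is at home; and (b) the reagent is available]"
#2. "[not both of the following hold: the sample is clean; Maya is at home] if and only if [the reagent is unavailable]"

#1: In symbols: not R and ((not Q -> P) and Q)

not R = not False = True
not Q = not False = True
not Q -> P = True -> False = False
(not Q -> P) and Q = False and False = False
not R and ((not Q -> P) and Q) = True and False = False
Thus #1 is false.

#2: This is (not R nand P) iff not Q.

not R = not False = True
not R nand P = True nand False = True
not Q = not False = True
(not R nand P) iff not Q = True iff True = True
Hence #2 is true.

1 of the 2 statements is true (#2).

1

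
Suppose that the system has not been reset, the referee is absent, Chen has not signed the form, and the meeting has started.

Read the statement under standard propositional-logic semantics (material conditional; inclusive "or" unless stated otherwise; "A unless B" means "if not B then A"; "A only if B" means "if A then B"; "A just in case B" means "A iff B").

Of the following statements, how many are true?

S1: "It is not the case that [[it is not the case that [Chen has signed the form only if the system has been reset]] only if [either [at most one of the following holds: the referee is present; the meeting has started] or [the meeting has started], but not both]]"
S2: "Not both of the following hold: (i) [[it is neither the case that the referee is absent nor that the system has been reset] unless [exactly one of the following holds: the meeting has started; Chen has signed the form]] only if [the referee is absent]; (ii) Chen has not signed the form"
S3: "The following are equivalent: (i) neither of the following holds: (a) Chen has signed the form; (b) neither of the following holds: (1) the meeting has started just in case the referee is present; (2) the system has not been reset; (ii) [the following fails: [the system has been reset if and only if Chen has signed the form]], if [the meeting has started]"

0

Let R = "Chen has signed the form" (F), L = "the system has been reset" (F), V = "the referee is present" (F), G = "the meeting has started" (T).

S1: Formalization: ~(~(R -> L) -> ((V nand G) xor G))

R -> L = F -> F = T
~(R -> L) = ~T = F
V nand G = F nand T = T
(V nand G) xor G = T xor T = F
~(R -> L) -> ((V nand G) xor G) = F -> F = T
~(~(R -> L) -> ((V nand G) xor G)) = ~T = F
Thus S1 is false.

S2: In symbols: (((~V nor L) | (G xor R)) -> ~V) nand ~R

~V = ~F = T
~V nor L = T nor F = F
G xor R = T xor F = T
(~V nor L) | (G xor R) = F | T = T
~V = ~F = T
((~V nor L) | (G xor R)) -> ~V = T -> T = T
~R = ~F = T
(((~V nor L) | (G xor R)) -> ~V) nand ~R = T nand T = F
Hence S2 is false.

S3: This is (R nor ((G <-> V) nor ~L)) <-> (G -> ~(L <-> R)).

G <-> V = T <-> F = F
~L = ~F = T
(G <-> V) nor ~L = F nor T = F
R nor ((G <-> V) nor ~L) = F nor F = T
L <-> R = F <-> F = T
~(L <-> R) = ~T = F
G -> ~(L <-> R) = T -> F = F
(R nor ((G <-> V) nor ~L)) <-> (G -> ~(L <-> R)) = T <-> F = F
So S3 is false.

Count: 0.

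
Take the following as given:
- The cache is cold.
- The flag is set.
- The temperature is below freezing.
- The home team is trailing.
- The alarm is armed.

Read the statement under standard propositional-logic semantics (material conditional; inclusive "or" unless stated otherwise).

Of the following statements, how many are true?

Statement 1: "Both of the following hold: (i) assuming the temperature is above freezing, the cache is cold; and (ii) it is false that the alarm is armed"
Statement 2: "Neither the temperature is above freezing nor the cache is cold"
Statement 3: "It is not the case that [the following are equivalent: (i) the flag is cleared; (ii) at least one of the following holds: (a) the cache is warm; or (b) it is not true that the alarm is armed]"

0

Let R = "the temperature is below freezing" (T), P = "the cache is warm" (F), U = "the alarm is armed" (T), Q = "the flag is set" (T).

Statement 1: Formalization: (¬R → ¬P) ∧ ¬U

¬R = ¬T = F
¬P = ¬F = T
¬R → ¬P = F → T = T
¬U = ¬T = F
(¬R → ¬P) ∧ ¬U = T ∧ F = F
So Statement 1 is false.

Statement 2: This is ¬R ↓ ¬P.

¬R = ¬T = F
¬P = ¬F = T
¬R ↓ ¬P = F ↓ T = F
Hence Statement 2 is false.

Statement 3: In symbols: ¬(¬Q ↔ (P ∨ ¬U))

¬Q = ¬T = F
¬U = ¬T = F
P ∨ ¬U = F ∨ F = F
¬Q ↔ (P ∨ ¬U) = F ↔ F = T
¬(¬Q ↔ (P ∨ ¬U)) = ¬T = F
Hence Statement 3 is false.

True statements: 0 (none).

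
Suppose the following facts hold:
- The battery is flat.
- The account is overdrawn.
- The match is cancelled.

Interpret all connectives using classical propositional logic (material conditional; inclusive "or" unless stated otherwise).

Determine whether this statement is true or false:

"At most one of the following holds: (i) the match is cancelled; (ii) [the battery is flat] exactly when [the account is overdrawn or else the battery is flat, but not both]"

True

Let M = "the match is cancelled" (T), U = "the battery is charged" (F), P = "the account is overdrawn" (T).
Parsed as M ↑ (¬U ↔ (P ⊕ ¬U))

¬U = ¬F = T
¬U = ¬F = T
P ⊕ ¬U = T ⊕ T = F
¬U ↔ (P ⊕ ¬U) = T ↔ F = F
M ↑ (¬U ↔ (P ⊕ ¬U)) = T ↑ F = T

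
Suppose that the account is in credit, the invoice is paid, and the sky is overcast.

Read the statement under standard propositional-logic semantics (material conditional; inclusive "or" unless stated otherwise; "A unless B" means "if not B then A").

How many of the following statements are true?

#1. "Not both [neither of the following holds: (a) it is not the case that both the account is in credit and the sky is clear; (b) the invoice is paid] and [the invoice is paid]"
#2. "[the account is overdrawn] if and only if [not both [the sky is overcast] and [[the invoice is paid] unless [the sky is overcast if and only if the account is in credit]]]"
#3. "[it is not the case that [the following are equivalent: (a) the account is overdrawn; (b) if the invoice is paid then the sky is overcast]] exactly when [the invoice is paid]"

3

Let P = "the account is overdrawn" (F), R = "the sky is overcast" (T), Q = "the invoice is paid" (T).

#1: Formalization: ((~P nand ~R) nor Q) nand Q

~P = ~F = T
~R = ~T = F
~P nand ~R = T nand F = T
(~P nand ~R) nor Q = T nor T = F
((~P nand ~R) nor Q) nand Q = F nand T = T
So #1 is true.

#2: In symbols: P <-> (R nand (Q | (R <-> ~P)))

~P = ~F = T
R <-> ~P = T <-> T = T
Q | (R <-> ~P) = T | T = T
R nand (Q | (R <-> ~P)) = T nand T = F
P <-> (R nand (Q | (R <-> ~P))) = F <-> F = T
So #2 is true.

#3: This is ~(P <-> (Q -> R)) <-> Q.

Q -> R = T -> T = T
P <-> (Q -> R) = F <-> T = F
~(P <-> (Q -> R)) = ~F = T
~(P <-> (Q -> R)) <-> Q = T <-> T = T
Thus #3 is true.

True statements: 3 (#1, #2, #3).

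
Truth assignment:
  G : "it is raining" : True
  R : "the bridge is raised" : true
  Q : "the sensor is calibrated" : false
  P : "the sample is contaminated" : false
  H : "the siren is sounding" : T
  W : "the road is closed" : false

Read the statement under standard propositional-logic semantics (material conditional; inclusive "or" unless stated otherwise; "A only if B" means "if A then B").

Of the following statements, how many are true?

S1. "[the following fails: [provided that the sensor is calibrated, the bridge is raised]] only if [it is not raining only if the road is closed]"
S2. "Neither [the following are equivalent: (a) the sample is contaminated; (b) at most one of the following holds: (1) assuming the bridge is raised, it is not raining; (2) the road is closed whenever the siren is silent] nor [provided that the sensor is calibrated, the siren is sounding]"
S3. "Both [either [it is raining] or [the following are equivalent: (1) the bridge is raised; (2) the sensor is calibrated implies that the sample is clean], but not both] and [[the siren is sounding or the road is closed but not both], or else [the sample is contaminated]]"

S1: Parsed as not (Q -> R) -> (not G -> W)

Q -> R = False -> True = True
not (Q -> R) = not True = False
not G = not True = False
not G -> W = False -> False = True
not (Q -> R) -> (not G -> W) = False -> True = True
So S1 is true.

S2: Parsed as (P iff ((R -> not G) nand (not H -> W))) nor (Q -> H)

not G = not True = False
R -> not G = True -> False = False
not H = not True = False
not H -> W = False -> False = True
(R -> not G) nand (not H -> W) = False nand True = True
P iff ((R -> not G) nand (not H -> W)) = False iff True = False
Q -> H = False -> True = True
(P iff ((R -> not G) nand (not H -> W))) nor (Q -> H) = False nor True = False
Thus S2 is false.

S3: Parsed as (G xor (R iff (Q -> not P))) and ((H xor W) or P)

not P = not False = True
Q -> not P = False -> True = True
R iff (Q -> not P) = True iff True = True
G xor (R iff (Q -> not P)) = True xor True = False
H xor W = True xor False = True
(H xor W) or P = True or False = True
(G xor (R iff (Q -> not P))) and ((H xor W) or P) = False and True = False
Hence S3 is false.

Count: 1.

1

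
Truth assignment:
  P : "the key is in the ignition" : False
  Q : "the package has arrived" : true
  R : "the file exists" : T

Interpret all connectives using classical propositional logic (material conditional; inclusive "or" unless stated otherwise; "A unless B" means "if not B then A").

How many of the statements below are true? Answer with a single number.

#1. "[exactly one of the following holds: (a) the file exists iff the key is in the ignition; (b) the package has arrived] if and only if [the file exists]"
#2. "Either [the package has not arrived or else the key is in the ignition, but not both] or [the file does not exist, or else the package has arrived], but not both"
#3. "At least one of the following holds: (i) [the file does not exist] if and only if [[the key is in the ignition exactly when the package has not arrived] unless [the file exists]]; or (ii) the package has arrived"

#1: This is ((R ↔ P) ⊕ Q) ↔ R.

R ↔ P = T ↔ F = F
(R ↔ P) ⊕ Q = F ⊕ T = T
((R ↔ P) ⊕ Q) ↔ R = T ↔ T = T
So #1 is true.

#2: Formalization: (¬Q ⊕ P) ⊕ (¬R ∨ Q)

¬Q = ¬T = F
¬Q ⊕ P = F ⊕ F = F
¬R = ¬T = F
¬R ∨ Q = F ∨ T = T
(¬Q ⊕ P) ⊕ (¬R ∨ Q) = F ⊕ T = T
So #2 is true.

#3: In symbols: (¬R ↔ ((P ↔ ¬Q) ∨ R)) ∨ Q

¬R = ¬T = F
¬Q = ¬T = F
P ↔ ¬Q = F ↔ F = T
(P ↔ ¬Q) ∨ R = T ∨ T = T
¬R ↔ ((P ↔ ¬Q) ∨ R) = F ↔ T = F
(¬R ↔ ((P ↔ ¬Q) ∨ R)) ∨ Q = F ∨ T = T
Thus #3 is true.

True statements: 3.

3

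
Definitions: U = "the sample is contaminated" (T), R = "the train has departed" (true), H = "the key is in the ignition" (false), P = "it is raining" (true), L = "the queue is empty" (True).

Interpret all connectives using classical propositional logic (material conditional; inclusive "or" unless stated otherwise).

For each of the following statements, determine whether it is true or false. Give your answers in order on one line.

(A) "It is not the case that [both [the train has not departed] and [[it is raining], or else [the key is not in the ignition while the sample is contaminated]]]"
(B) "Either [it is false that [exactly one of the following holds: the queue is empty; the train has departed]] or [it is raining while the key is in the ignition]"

(A) true / (B) true

(A): Parsed as not (not R and (P or (not H and U)))

not R = not True = False
not H = not False = True
not H and U = True and True = True
P or (not H and U) = True or True = True
not R and (P or (not H and U)) = False and True = False
not (not R and (P or (not H and U))) = not False = True
Thus (A) is true.

(B): Parsed as not (L xor R) or (P and H)

L xor R = True xor True = False
not (L xor R) = not False = True
P and H = True and False = False
not (L xor R) or (P and H) = True or False = True
Hence (B) is true.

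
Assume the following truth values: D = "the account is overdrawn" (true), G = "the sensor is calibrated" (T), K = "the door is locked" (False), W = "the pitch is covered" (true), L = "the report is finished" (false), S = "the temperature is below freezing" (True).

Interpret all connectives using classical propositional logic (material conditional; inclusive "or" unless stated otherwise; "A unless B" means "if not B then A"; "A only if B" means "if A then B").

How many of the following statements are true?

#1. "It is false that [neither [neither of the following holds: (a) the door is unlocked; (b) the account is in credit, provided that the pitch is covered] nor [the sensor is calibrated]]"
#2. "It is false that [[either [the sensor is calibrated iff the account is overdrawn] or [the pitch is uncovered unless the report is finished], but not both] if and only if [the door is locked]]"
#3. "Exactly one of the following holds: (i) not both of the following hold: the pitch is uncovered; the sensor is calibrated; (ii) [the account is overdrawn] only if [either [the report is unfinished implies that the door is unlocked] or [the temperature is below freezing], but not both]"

3

#1: This is not ((not K nor (W -> not D)) nor G).

not K = not False = True
not D = not True = False
W -> not D = True -> False = False
not K nor (W -> not D) = True nor False = False
(not K nor (W -> not D)) nor G = False nor True = False
not ((not K nor (W -> not D)) nor G) = not False = True
Thus #1 is true.

#2: In symbols: not (((G iff D) xor (not W or L)) iff K)

G iff D = True iff True = True
not W = not True = False
not W or L = False or False = False
(G iff D) xor (not W or L) = True xor False = True
((G iff D) xor (not W or L)) iff K = True iff False = False
not (((G iff D) xor (not W or L)) iff K) = not False = True
Thus #2 is true.

#3: In symbols: (not W nand G) xor (D -> ((not L -> not K) xor S))

not W = not True = False
not W nand G = False nand True = True
not L = not False = True
not K = not False = True
not L -> not K = True -> True = True
(not L -> not K) xor S = True xor True = False
D -> ((not L -> not K) xor S) = True -> False = False
(not W nand G) xor (D -> ((not L -> not K) xor S)) = True xor False = True
Hence #3 is true.

Count: 3.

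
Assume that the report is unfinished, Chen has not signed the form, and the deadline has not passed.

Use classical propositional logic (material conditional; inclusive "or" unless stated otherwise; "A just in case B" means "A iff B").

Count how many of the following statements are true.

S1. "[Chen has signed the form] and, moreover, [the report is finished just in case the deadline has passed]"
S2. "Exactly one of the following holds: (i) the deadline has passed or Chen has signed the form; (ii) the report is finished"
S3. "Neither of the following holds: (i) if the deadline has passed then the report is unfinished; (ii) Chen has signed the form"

0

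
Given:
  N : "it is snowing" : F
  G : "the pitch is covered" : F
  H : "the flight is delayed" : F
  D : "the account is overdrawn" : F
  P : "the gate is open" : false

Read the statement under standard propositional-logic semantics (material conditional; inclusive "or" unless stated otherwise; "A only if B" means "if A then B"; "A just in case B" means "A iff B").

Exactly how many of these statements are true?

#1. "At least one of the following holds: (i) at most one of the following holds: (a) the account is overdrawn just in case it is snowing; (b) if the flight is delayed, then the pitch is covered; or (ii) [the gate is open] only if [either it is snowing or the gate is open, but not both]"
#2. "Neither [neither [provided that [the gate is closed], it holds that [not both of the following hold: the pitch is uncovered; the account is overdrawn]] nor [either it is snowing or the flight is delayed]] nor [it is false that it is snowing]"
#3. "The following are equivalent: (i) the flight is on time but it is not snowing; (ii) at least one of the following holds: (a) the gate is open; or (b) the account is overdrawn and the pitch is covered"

#1: This is ((D iff N) nand (H -> G)) or (P -> (N xor P)).

D iff N = False iff False = True
H -> G = False -> False = True
(D iff N) nand (H -> G) = True nand True = False
N xor P = False xor False = False
P -> (N xor P) = False -> False = True
((D iff N) nand (H -> G)) or (P -> (N xor P)) = False or True = True
Hence #1 is true.

#2: Formalization: ((not P -> (not G nand D)) nor (N or H)) nor not N

not P = not False = True
not G = not False = True
not G nand D = True nand False = True
not P -> (not G nand D) = True -> True = True
N or H = False or False = False
(not P -> (not G nand D)) nor (N or H) = True nor False = False
not N = not False = True
((not P -> (not G nand D)) nor (N or H)) nor not N = False nor True = False
So #2 is false.

#3: Parsed as (not H and not N) iff (P or (D and G))

not H = not False = True
not N = not False = True
not H and not N = True and True = True
D and G = False and False = False
P or (D and G) = False or False = False
(not H and not N) iff (P or (D and G)) = True iff False = False
Thus #3 is false.

Count: 1.

1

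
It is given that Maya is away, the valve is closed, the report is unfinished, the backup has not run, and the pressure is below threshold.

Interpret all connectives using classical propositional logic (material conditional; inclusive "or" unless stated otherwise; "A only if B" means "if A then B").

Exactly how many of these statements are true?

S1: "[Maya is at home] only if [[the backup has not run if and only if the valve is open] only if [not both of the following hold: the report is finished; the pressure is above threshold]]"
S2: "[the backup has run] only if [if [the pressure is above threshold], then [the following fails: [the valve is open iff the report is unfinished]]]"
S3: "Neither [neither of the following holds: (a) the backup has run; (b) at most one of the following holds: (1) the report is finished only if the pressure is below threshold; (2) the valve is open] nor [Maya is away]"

2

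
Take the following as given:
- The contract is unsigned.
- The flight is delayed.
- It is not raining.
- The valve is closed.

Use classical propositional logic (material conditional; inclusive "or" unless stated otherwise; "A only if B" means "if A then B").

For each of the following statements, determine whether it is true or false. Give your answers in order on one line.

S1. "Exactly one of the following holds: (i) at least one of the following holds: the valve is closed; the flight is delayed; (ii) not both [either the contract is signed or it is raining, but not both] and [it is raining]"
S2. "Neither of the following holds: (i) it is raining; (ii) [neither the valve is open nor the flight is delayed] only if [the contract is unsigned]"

Let S = "the valve is open" (F), Q = "the flight is delayed" (T), P = "the contract is signed" (F), R = "it is raining" (F).

S1: In symbols: (~S | Q) xor ((P xor R) nand R)

~S = ~F = T
~S | Q = T | T = T
P xor R = F xor F = F
(P xor R) nand R = F nand F = T
(~S | Q) xor ((P xor R) nand R) = T xor T = F
Hence S1 is false.

S2: This is R nor ((S nor Q) -> ~P).

S nor Q = F nor T = F
~P = ~F = T
(S nor Q) -> ~P = F -> T = T
R nor ((S nor Q) -> ~P) = F nor T = F
Thus S2 is false.

S1 false; S2 false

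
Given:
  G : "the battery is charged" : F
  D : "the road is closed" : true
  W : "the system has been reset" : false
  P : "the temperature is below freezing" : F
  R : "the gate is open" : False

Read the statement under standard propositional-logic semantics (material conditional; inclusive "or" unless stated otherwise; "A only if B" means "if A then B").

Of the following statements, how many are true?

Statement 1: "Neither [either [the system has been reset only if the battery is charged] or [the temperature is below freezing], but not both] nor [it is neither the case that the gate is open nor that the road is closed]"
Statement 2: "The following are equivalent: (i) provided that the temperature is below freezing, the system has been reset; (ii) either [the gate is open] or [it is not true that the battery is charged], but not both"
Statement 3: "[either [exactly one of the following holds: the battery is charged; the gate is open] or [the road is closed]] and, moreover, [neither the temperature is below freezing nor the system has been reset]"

2

Statement 1: In symbols: ((W -> G) xor P) nor (R nor D)

W -> G = F -> F = T
(W -> G) xor P = T xor F = T
R nor D = F nor T = F
((W -> G) xor P) nor (R nor D) = T nor F = F
So Statement 1 is false.

Statement 2: Formalization: (P -> W) <-> (R xor ~G)

P -> W = F -> F = T
~G = ~F = T
R xor ~G = F xor T = T
(P -> W) <-> (R xor ~G) = T <-> T = T
So Statement 2 is true.

Statement 3: This is ((G xor R) | D) & (P nor W).

G xor R = F xor F = F
(G xor R) | D = F | T = T
P nor W = F nor F = T
((G xor R) | D) & (P nor W) = T & T = T
Thus Statement 3 is true.

2 of the 3 statements are true.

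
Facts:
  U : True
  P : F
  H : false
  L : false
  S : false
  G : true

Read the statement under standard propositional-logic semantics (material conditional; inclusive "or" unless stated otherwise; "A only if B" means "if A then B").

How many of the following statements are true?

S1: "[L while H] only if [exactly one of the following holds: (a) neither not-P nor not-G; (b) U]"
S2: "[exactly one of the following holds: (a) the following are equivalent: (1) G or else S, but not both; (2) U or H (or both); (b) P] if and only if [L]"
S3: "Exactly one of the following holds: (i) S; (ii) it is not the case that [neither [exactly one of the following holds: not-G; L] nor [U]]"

S1: This is (L ∧ H) → ((¬P ↓ ¬G) ⊕ U).

L ∧ H = F ∧ F = F
¬P = ¬F = T
¬G = ¬T = F
¬P ↓ ¬G = T ↓ F = F
(¬P ↓ ¬G) ⊕ U = F ⊕ T = T
(L ∧ H) → ((¬P ↓ ¬G) ⊕ U) = F → T = T
Hence S1 is true.

S2: This is (((G ⊕ S) ↔ (U ∨ H)) ⊕ P) ↔ L.

G ⊕ S = T ⊕ F = T
U ∨ H = T ∨ F = T
(G ⊕ S) ↔ (U ∨ H) = T ↔ T = T
((G ⊕ S) ↔ (U ∨ H)) ⊕ P = T ⊕ F = T
(((G ⊕ S) ↔ (U ∨ H)) ⊕ P) ↔ L = T ↔ F = F
Thus S2 is false.

S3: Formalization: S ⊕ ¬((¬G ⊕ L) ↓ U)

¬G = ¬T = F
¬G ⊕ L = F ⊕ F = F
(¬G ⊕ L) ↓ U = F ↓ T = F
¬((¬G ⊕ L) ↓ U) = ¬F = T
S ⊕ ¬((¬G ⊕ L) ↓ U) = F ⊕ T = T
Thus S3 is true.

True statements: 2.

2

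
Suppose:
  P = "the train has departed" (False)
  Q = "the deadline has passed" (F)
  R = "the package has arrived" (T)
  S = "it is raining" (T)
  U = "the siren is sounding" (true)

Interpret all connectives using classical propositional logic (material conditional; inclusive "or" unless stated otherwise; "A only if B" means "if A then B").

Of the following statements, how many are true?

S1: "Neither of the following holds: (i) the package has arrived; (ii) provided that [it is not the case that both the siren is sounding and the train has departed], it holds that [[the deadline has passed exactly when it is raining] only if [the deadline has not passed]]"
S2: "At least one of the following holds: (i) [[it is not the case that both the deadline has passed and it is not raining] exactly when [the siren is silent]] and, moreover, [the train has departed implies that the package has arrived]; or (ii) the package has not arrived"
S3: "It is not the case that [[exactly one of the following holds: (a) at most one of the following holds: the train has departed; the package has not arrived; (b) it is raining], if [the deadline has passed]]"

0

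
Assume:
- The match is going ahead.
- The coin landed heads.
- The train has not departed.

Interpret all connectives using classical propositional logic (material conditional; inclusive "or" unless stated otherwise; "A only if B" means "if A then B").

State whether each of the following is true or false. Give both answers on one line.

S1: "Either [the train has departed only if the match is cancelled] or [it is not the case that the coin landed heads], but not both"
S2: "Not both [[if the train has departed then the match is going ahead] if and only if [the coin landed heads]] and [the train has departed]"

Let R = "the train has departed" (F), P = "the match is cancelled" (F), Q = "the coin landed heads" (T).

S1: Parsed as (R -> P) xor ~Q

R -> P = F -> F = T
~Q = ~T = F
(R -> P) xor ~Q = T xor F = T
So S1 is true.

S2: Formalization: ((R -> ~P) <-> Q) nand R

~P = ~F = T
R -> ~P = F -> T = T
(R -> ~P) <-> Q = T <-> T = T
((R -> ~P) <-> Q) nand R = T nand F = T
So S2 is true.

S1 True / S2 True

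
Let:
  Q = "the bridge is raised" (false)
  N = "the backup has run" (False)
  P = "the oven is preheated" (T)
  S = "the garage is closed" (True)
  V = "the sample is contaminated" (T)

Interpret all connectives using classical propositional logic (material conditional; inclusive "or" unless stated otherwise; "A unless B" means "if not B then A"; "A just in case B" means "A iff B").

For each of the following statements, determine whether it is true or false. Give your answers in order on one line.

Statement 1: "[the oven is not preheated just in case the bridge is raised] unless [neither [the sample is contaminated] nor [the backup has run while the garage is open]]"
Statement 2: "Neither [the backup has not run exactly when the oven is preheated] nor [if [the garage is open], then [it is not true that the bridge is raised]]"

Statement 1: Formalization: (~P <-> Q) | (V nor (N & ~S))

~P = ~T = F
~P <-> Q = F <-> F = T
~S = ~T = F
N & ~S = F & F = F
V nor (N & ~S) = T nor F = F
(~P <-> Q) | (V nor (N & ~S)) = T | F = T
Thus Statement 1 is true.

Statement 2: Formalization: (~N <-> P) nor (~S -> ~Q)

~N = ~F = T
~N <-> P = T <-> T = T
~S = ~T = F
~Q = ~F = T
~S -> ~Q = F -> T = T
(~N <-> P) nor (~S -> ~Q) = T nor T = F
Thus Statement 2 is false.

Statement 1 T; Statement 2 F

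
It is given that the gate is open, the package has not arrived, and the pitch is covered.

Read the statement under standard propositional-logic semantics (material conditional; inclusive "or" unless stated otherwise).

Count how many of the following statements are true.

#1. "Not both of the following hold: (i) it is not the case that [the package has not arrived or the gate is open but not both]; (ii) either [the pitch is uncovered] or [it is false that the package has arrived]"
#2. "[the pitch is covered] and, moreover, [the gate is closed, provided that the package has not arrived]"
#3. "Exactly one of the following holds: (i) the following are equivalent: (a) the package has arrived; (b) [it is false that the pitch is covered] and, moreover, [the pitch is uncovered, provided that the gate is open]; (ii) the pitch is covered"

Let D = "the package has arrived" (F), S = "the gate is open" (T), U = "the pitch is covered" (T).

#1: Parsed as ~(~D xor S) nand (~U | ~D)

~D = ~F = T
~D xor S = T xor T = F
~(~D xor S) = ~F = T
~U = ~T = F
~D = ~F = T
~U | ~D = F | T = T
~(~D xor S) nand (~U | ~D) = T nand T = F
So #1 is false.

#2: In symbols: U & (~D -> ~S)

~D = ~F = T
~S = ~T = F
~D -> ~S = T -> F = F
U & (~D -> ~S) = T & F = F
So #2 is false.

#3: Parsed as (D <-> (~U & (S -> ~U))) xor U

~U = ~T = F
~U = ~T = F
S -> ~U = T -> F = F
~U & (S -> ~U) = F & F = F
D <-> (~U & (S -> ~U)) = F <-> F = T
(D <-> (~U & (S -> ~U))) xor U = T xor T = F
So #3 is false.

Count: 0.

0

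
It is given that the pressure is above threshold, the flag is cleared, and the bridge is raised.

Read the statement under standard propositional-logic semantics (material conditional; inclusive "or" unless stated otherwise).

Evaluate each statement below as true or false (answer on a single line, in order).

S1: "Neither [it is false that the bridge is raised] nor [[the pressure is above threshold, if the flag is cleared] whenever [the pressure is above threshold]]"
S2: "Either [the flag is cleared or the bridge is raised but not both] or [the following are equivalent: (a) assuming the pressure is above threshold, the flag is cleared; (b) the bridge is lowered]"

S1 false; S2 false

Let R = "the bridge is raised" (True), Q = "the pressure is above threshold" (True), W = "the flag is set" (False).

S1: In symbols: not R nor (Q -> (not W -> Q))

not R = not True = False
not W = not False = True
not W -> Q = True -> True = True
Q -> (not W -> Q) = True -> True = True
not R nor (Q -> (not W -> Q)) = False nor True = False
Hence S1 is false.

S2: Formalization: (not W xor R) or ((Q -> not W) iff not R)

not W = not False = True
not W xor R = True xor True = False
not W = not False = True
Q -> not W = True -> True = True
not R = not True = False
(Q -> not W) iff not R = True iff False = False
(not W xor R) or ((Q -> not W) iff not R) = False or False = False
Hence S2 is false.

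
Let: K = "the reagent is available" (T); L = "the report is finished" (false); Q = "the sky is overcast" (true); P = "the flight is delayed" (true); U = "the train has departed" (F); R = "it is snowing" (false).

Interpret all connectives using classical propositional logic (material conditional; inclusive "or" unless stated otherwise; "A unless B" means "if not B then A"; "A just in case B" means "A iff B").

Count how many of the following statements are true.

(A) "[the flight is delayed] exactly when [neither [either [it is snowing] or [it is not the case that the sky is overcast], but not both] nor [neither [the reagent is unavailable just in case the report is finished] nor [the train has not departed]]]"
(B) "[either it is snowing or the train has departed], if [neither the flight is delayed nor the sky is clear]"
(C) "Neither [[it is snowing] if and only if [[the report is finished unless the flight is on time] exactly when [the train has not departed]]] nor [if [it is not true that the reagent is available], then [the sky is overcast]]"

2

(A): In symbols: P <-> ((R xor ~Q) nor ((~K <-> L) nor ~U))

~Q = ~T = F
R xor ~Q = F xor F = F
~K = ~T = F
~K <-> L = F <-> F = T
~U = ~F = T
(~K <-> L) nor ~U = T nor T = F
(R xor ~Q) nor ((~K <-> L) nor ~U) = F nor F = T
P <-> ((R xor ~Q) nor ((~K <-> L) nor ~U)) = T <-> T = T
Thus (A) is true.

(B): In symbols: (P nor ~Q) -> (R | U)

~Q = ~T = F
P nor ~Q = T nor F = F
R | U = F | F = F
(P nor ~Q) -> (R | U) = F -> F = T
Thus (B) is true.

(C): In symbols: (R <-> ((L | ~P) <-> ~U)) nor (~K -> Q)

~P = ~T = F
L | ~P = F | F = F
~U = ~F = T
(L | ~P) <-> ~U = F <-> T = F
R <-> ((L | ~P) <-> ~U) = F <-> F = T
~K = ~T = F
~K -> Q = F -> T = T
(R <-> ((L | ~P) <-> ~U)) nor (~K -> Q) = T nor T = F
Hence (C) is false.

Count: 2.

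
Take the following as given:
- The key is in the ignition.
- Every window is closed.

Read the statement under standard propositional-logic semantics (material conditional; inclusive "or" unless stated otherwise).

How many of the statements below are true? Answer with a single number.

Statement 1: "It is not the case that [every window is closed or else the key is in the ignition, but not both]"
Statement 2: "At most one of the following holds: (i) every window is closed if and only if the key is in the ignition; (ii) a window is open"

2

Let R = "a window is open" (F), K = "the key is in the ignition" (T).

Statement 1: Formalization: ~(~R xor K)

~R = ~F = T
~R xor K = T xor T = F
~(~R xor K) = ~F = T
So Statement 1 is true.

Statement 2: Formalization: (~R <-> K) nand R

~R = ~F = T
~R <-> K = T <-> T = T
(~R <-> K) nand R = T nand F = T
Hence Statement 2 is true.

Count: 2.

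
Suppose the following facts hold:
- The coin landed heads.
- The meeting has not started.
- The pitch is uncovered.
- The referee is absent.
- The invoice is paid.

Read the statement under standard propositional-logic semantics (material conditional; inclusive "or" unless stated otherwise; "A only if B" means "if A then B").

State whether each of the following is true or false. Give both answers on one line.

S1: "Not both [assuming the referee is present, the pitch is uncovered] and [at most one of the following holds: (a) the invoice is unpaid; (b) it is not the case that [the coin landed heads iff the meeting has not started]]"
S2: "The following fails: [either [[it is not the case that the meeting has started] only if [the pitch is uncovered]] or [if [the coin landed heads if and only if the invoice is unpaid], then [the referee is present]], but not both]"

Let S = "the referee is present" (False), R = "the pitch is covered" (False), U = "the invoice is paid" (True), P = "the coin landed heads" (True), Q = "the meeting has started" (False).

S1: Parsed as (S -> not R) nand (not U nand not (P iff not Q))

not R = not False = True
S -> not R = False -> True = True
not U = not True = False
not Q = not False = True
P iff not Q = True iff True = True
not (P iff not Q) = not True = False
not U nand not (P iff not Q) = False nand False = True
(S -> not R) nand (not U nand not (P iff not Q)) = True nand True = False
So S1 is false.

S2: Parsed as not ((not Q -> not R) xor ((P iff not U) -> S))

not Q = not False = True
not R = not False = True
not Q -> not R = True -> True = True
not U = not True = False
P iff not U = True iff False = False
(P iff not U) -> S = False -> False = True
(not Q -> not R) xor ((P iff not U) -> S) = True xor True = False
not ((not Q -> not R) xor ((P iff not U) -> S)) = not False = True
Thus S2 is true.

S1 false, S2 true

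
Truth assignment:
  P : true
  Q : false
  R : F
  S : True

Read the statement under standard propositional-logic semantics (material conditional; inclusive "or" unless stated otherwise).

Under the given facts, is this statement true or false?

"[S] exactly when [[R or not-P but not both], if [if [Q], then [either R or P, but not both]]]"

The statement is false.

In symbols: S ↔ ((Q → (R ⊕ P)) → (R ⊕ ¬P))

R ⊕ P = F ⊕ T = T
Q → (R ⊕ P) = F → T = T
¬P = ¬T = F
R ⊕ ¬P = F ⊕ F = F
(Q → (R ⊕ P)) → (R ⊕ ¬P) = T → F = F
S ↔ ((Q → (R ⊕ P)) → (R ⊕ ¬P)) = T ↔ F = F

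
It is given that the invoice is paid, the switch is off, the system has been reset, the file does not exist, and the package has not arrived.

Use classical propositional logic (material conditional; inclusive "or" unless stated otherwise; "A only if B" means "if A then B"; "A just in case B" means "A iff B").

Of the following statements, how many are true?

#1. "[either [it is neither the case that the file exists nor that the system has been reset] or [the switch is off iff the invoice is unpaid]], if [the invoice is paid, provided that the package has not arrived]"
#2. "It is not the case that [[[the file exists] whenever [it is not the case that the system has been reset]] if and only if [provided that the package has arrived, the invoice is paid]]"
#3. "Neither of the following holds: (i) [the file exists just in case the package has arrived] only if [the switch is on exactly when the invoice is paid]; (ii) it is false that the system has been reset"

1

Let R = "the package has arrived" (False), V = "the invoice is paid" (True), G = "the file exists" (False), D = "the system has been reset" (True), P = "the switch is on" (False).

#1: This is (not R -> V) -> ((G nor D) or (not P iff not V)).

not R = not False = True
not R -> V = True -> True = True
G nor D = False nor True = False
not P = not False = True
not V = not True = False
not P iff not V = True iff False = False
(G nor D) or (not P iff not V) = False or False = False
(not R -> V) -> ((G nor D) or (not P iff not V)) = True -> False = False
So #1 is false.

#2: This is not ((not D -> G) iff (R -> V)).

not D = not True = False
not D -> G = False -> False = True
R -> V = False -> True = True
(not D -> G) iff (R -> V) = True iff True = True
not ((not D -> G) iff (R -> V)) = not True = False
Hence #2 is false.

#3: Parsed as ((G iff R) -> (P iff V)) nor not D

G iff R = False iff False = True
P iff V = False iff True = False
(G iff R) -> (P iff V) = True -> False = False
not D = not True = False
((G iff R) -> (P iff V)) nor not D = False nor False = True
So #3 is true.

Count: 1.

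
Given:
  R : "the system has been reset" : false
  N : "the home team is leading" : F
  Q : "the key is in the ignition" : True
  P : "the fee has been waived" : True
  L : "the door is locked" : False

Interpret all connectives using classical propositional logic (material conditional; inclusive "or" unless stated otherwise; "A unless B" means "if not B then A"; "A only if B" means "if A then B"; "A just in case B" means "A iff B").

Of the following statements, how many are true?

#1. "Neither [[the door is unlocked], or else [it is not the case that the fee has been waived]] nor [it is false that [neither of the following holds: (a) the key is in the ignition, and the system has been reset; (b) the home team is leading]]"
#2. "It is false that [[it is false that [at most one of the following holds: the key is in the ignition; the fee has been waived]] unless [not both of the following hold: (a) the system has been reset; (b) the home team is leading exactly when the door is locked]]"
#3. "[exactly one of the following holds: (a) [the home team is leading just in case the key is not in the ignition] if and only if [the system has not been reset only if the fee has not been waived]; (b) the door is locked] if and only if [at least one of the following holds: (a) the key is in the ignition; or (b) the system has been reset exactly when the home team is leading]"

0

#1: Formalization: (¬L ∨ ¬P) ↓ ¬((Q ∧ R) ↓ N)

¬L = ¬F = T
¬P = ¬T = F
¬L ∨ ¬P = T ∨ F = T
Q ∧ R = T ∧ F = F
(Q ∧ R) ↓ N = F ↓ F = T
¬((Q ∧ R) ↓ N) = ¬T = F
(¬L ∨ ¬P) ↓ ¬((Q ∧ R) ↓ N) = T ↓ F = F
So #1 is false.

#2: In symbols: ¬(¬(Q ↑ P) ∨ (R ↑ (N ↔ L)))

Q ↑ P = T ↑ T = F
¬(Q ↑ P) = ¬F = T
N ↔ L = F ↔ F = T
R ↑ (N ↔ L) = F ↑ T = T
¬(Q ↑ P) ∨ (R ↑ (N ↔ L)) = T ∨ T = T
¬(¬(Q ↑ P) ∨ (R ↑ (N ↔ L))) = ¬T = F
So #2 is false.

#3: Parsed as (((N ↔ ¬Q) ↔ (¬R → ¬P)) ⊕ L) ↔ (Q ∨ (R ↔ N))

¬Q = ¬T = F
N ↔ ¬Q = F ↔ F = T
¬R = ¬F = T
¬P = ¬T = F
¬R → ¬P = T → F = F
(N ↔ ¬Q) ↔ (¬R → ¬P) = T ↔ F = F
((N ↔ ¬Q) ↔ (¬R → ¬P)) ⊕ L = F ⊕ F = F
R ↔ N = F ↔ F = T
Q ∨ (R ↔ N) = T ∨ T = T
(((N ↔ ¬Q) ↔ (¬R → ¬P)) ⊕ L) ↔ (Q ∨ (R ↔ N)) = F ↔ T = F
Thus #3 is false.

Count: 0.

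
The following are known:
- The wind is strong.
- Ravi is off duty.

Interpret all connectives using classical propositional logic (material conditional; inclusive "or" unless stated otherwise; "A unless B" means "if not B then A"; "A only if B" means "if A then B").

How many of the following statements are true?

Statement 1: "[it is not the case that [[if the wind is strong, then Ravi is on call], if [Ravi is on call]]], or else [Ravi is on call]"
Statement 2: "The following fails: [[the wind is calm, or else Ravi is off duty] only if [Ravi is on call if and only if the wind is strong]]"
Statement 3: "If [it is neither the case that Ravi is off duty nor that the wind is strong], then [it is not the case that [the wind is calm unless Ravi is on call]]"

Let Q = "Ravi is on call" (F), P = "the wind is strong" (T).

Statement 1: Formalization: ¬(Q → (P → Q)) ∨ Q

P → Q = T → F = F
Q → (P → Q) = F → F = T
¬(Q → (P → Q)) = ¬T = F
¬(Q → (P → Q)) ∨ Q = F ∨ F = F
Hence Statement 1 is false.

Statement 2: In symbols: ¬((¬P ∨ ¬Q) → (Q ↔ P))

¬P = ¬T = F
¬Q = ¬F = T
¬P ∨ ¬Q = F ∨ T = T
Q ↔ P = F ↔ T = F
(¬P ∨ ¬Q) → (Q ↔ P) = T → F = F
¬((¬P ∨ ¬Q) → (Q ↔ P)) = ¬F = T
So Statement 2 is true.

Statement 3: This is (¬Q ↓ P) → ¬(¬P ∨ Q).

¬Q = ¬F = T
¬Q ↓ P = T ↓ T = F
¬P = ¬T = F
¬P ∨ Q = F ∨ F = F
¬(¬P ∨ Q) = ¬F = T
(¬Q ↓ P) → ¬(¬P ∨ Q) = F → T = T
So Statement 3 is true.

True statements: 2 (Statement 2, Statement 3).

2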